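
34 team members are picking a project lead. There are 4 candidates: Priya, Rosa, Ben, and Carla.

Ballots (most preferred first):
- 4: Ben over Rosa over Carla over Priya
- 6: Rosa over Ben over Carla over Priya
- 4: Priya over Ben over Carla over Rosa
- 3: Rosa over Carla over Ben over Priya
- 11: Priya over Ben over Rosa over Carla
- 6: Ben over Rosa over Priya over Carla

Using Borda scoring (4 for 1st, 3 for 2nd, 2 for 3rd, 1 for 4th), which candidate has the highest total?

Priya: 4×1 + 6×1 + 4×4 + 3×1 + 11×4 + 6×2 = 85
Rosa: 4×3 + 6×4 + 4×1 + 3×4 + 11×2 + 6×3 = 92
Ben: 4×4 + 6×3 + 4×3 + 3×2 + 11×3 + 6×4 = 109
Carla: 4×2 + 6×2 + 4×2 + 3×3 + 11×1 + 6×1 = 54

Ben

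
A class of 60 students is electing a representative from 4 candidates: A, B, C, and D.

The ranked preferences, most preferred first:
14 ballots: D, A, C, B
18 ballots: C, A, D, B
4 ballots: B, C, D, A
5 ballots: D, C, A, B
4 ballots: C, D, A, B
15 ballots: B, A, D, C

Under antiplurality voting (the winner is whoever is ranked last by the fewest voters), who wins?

D

Last-place votes: A 4, B 41, C 15, D 0.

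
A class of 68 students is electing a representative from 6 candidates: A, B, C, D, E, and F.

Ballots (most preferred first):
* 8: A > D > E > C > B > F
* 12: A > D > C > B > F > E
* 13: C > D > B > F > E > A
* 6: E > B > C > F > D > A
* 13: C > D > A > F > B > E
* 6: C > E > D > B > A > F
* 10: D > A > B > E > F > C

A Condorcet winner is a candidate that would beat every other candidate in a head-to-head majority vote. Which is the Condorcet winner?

C vs A: 38–30
C vs B: 52–16
C vs D: 38–30
C vs E: 44–24
C vs F: 58–10
C beats every other candidate.

C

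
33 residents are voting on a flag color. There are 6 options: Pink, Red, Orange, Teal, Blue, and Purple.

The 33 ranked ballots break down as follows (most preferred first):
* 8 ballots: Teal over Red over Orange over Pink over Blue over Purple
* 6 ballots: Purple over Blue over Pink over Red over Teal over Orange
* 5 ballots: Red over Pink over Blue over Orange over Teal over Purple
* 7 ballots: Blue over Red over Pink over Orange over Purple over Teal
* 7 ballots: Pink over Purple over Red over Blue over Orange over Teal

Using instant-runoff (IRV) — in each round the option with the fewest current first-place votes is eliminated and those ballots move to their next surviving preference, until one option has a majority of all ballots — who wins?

Pink

Round 1: Pink 7, Red 5, Orange 0, Teal 8, Blue 7, Purple 6. Orange eliminated.
Round 2: Pink 7, Red 5, Teal 8, Blue 7, Purple 6. Red eliminated.
Round 3: Pink 12, Teal 8, Blue 7, Purple 6. Purple eliminated.
Round 4: Pink 12, Teal 8, Blue 13. Teal eliminated.
Round 5: Pink 20, Blue 13. Pink has a majority (≥17).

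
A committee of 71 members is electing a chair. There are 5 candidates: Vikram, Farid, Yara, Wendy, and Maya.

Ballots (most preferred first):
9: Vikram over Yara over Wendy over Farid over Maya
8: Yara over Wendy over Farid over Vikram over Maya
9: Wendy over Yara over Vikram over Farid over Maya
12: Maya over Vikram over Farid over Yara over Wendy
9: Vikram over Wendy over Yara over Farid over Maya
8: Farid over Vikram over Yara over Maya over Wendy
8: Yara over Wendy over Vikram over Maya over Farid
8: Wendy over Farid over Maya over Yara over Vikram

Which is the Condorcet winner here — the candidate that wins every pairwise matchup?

Vikram

Vikram vs Farid: 47–24
Vikram vs Yara: 38–33
Vikram vs Wendy: 38–33
Vikram vs Maya: 51–20
Vikram beats every other candidate.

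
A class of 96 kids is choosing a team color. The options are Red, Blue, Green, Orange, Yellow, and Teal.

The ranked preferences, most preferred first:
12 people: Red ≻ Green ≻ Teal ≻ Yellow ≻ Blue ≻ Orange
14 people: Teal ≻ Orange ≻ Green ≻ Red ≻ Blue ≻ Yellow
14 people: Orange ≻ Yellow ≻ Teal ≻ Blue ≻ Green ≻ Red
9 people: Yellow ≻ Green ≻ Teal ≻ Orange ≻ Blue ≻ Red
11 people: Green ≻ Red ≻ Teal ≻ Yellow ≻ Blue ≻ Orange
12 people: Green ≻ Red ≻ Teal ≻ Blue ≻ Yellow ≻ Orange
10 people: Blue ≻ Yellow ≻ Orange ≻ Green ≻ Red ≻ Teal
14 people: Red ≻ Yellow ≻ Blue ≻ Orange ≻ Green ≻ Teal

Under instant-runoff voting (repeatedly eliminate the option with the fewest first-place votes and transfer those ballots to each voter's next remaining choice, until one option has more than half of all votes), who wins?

Orange

Round 1: Red 26, Blue 10, Green 23, Orange 14, Yellow 9, Teal 14. Yellow eliminated.
Round 2: Red 26, Blue 10, Green 32, Orange 14, Teal 14. Blue eliminated.
Round 3: Red 26, Green 32, Orange 24, Teal 14. Teal eliminated.
Round 4: Red 26, Green 32, Orange 38. Red eliminated.
Round 5: Green 44, Orange 52. Orange has a majority (≥49).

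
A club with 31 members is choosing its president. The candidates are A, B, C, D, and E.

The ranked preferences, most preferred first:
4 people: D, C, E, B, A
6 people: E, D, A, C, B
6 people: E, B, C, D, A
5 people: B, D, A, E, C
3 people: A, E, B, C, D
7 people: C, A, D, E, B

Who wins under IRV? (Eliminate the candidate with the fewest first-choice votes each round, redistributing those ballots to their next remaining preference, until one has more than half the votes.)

Round 1: A 3, B 5, C 7, D 4, E 12. A eliminated.
Round 2: B 5, C 7, D 4, E 15. D eliminated.
Round 3: B 5, C 11, E 15. B eliminated.
Round 4: C 11, E 20. E has a majority (≥16).

E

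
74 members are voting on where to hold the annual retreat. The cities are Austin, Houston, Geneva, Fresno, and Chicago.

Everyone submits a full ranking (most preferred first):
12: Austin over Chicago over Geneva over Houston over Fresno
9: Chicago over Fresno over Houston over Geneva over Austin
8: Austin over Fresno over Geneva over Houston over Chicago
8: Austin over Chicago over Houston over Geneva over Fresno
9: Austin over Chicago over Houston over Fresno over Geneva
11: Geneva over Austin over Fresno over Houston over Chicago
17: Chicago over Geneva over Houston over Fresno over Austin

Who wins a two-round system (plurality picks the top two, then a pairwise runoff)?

Austin

Round 1 first-place votes: Austin 37, Houston 0, Geneva 11, Fresno 0, Chicago 26. Austin and Chicago advance.
Runoff: Austin is ranked above Chicago on 48 ballots, Chicago above Austin on 26.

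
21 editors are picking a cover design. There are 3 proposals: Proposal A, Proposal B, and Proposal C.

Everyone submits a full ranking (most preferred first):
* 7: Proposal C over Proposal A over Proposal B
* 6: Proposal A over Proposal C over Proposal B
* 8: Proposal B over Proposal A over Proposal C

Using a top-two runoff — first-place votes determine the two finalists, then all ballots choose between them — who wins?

Round 1 first-place votes: Proposal A 6, Proposal B 8, Proposal C 7. Proposal B and Proposal C advance.
Runoff: Proposal B is ranked above Proposal C on 8 ballots, Proposal C above Proposal B on 13.

Proposal C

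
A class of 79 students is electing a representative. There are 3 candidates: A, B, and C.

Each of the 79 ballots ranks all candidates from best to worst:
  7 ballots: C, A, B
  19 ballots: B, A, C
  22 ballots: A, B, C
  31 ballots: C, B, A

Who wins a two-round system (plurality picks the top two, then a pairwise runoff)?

Round 1 first-place votes: A 22, B 19, C 38. C and A advance.
Runoff: C is ranked above A on 38 ballots, A above C on 41.

A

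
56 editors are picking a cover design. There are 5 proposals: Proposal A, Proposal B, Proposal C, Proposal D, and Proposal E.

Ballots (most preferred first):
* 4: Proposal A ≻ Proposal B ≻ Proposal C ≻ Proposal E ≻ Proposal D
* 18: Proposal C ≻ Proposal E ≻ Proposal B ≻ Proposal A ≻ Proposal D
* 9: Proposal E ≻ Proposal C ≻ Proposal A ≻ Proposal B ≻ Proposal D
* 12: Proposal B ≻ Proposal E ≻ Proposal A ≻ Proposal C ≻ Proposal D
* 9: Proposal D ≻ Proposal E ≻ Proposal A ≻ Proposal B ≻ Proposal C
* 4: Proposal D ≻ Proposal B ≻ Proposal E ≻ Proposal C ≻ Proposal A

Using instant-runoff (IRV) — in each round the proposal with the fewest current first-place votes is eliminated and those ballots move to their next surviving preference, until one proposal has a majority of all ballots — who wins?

Proposal B

Round 1: Proposal A 4, Proposal B 12, Proposal C 18, Proposal D 13, Proposal E 9. Proposal A eliminated.
Round 2: Proposal B 16, Proposal C 18, Proposal D 13, Proposal E 9. Proposal E eliminated.
Round 3: Proposal B 16, Proposal C 27, Proposal D 13. Proposal D eliminated.
Round 4: Proposal B 29, Proposal C 27. Proposal B has a majority (≥29).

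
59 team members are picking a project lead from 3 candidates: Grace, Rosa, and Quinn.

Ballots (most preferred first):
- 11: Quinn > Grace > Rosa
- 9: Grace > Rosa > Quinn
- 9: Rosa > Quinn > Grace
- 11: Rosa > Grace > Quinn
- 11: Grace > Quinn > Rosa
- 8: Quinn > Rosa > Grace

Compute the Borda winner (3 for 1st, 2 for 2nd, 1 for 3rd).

Grace: 11×2 + 9×3 + 9×1 + 11×2 + 11×3 + 8×1 = 121
Rosa: 11×1 + 9×2 + 9×3 + 11×3 + 11×1 + 8×2 = 116
Quinn: 11×3 + 9×1 + 9×2 + 11×1 + 11×2 + 8×3 = 117

Grace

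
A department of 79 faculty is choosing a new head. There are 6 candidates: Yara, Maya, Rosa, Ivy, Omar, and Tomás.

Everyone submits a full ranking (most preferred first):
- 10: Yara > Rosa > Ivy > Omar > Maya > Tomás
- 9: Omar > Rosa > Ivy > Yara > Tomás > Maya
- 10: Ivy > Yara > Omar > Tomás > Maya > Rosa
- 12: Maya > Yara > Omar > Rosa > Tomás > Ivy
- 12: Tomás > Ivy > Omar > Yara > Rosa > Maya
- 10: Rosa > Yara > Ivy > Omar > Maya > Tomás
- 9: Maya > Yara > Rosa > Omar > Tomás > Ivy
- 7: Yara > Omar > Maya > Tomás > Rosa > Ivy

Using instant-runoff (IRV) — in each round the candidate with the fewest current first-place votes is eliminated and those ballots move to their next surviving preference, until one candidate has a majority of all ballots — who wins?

Round 1: Yara 17, Maya 21, Rosa 10, Ivy 10, Omar 9, Tomás 12. Omar eliminated.
Round 2: Yara 17, Maya 21, Rosa 19, Ivy 10, Tomás 12. Ivy eliminated.
Round 3: Yara 27, Maya 21, Rosa 19, Tomás 12. Tomás eliminated.
Round 4: Yara 39, Maya 21, Rosa 19. Rosa eliminated.
Round 5: Yara 58, Maya 21. Yara has a majority (≥40).

Yara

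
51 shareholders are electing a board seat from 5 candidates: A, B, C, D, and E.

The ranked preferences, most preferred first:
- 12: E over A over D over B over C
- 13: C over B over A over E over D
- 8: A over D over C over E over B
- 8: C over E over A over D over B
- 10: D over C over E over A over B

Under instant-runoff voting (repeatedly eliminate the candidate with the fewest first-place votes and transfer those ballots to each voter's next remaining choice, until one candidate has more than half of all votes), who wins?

D

Round 1: A 8, B 0, C 21, D 10, E 12. B eliminated.
Round 2: A 8, C 21, D 10, E 12. A eliminated.
Round 3: C 21, D 18, E 12. E eliminated.
Round 4: C 21, D 30. D has a majority (≥26).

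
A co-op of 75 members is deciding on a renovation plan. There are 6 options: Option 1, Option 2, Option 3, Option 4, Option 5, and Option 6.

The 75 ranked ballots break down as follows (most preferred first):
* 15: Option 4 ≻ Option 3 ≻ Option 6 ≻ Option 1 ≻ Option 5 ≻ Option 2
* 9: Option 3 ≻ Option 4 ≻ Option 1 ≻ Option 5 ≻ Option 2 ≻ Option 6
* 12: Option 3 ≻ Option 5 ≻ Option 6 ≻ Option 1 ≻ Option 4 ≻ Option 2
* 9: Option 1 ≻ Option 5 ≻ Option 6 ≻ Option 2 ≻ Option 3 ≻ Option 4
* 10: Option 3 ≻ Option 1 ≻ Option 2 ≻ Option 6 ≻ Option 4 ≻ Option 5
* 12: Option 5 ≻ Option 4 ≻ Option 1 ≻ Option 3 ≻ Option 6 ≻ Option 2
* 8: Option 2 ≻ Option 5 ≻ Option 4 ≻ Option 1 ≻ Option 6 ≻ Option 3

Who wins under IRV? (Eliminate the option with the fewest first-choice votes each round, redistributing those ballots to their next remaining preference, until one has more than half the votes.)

Round 1: Option 1 9, Option 2 8, Option 3 31, Option 4 15, Option 5 12, Option 6 0. Option 6 eliminated.
Round 2: Option 1 9, Option 2 8, Option 3 31, Option 4 15, Option 5 12. Option 2 eliminated.
Round 3: Option 1 9, Option 3 31, Option 4 15, Option 5 20. Option 1 eliminated.
Round 4: Option 3 31, Option 4 15, Option 5 29. Option 4 eliminated.
Round 5: Option 3 46, Option 5 29. Option 3 has a majority (≥38).

Option 3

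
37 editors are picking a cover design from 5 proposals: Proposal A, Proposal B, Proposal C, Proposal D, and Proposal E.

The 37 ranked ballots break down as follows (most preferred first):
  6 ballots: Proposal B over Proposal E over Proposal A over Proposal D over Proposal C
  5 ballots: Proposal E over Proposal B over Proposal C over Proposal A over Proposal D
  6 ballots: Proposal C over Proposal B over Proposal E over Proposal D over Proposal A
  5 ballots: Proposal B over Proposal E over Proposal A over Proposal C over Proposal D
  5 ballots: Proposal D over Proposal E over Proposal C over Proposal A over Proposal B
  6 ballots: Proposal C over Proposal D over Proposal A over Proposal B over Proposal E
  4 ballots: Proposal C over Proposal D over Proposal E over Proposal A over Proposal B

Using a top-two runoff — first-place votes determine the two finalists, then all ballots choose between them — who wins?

Proposal C

Round 1 first-place votes: Proposal A 0, Proposal B 11, Proposal C 16, Proposal D 5, Proposal E 5. Proposal C and Proposal B advance.
Runoff: Proposal C is ranked above Proposal B on 21 ballots, Proposal B above Proposal C on 16.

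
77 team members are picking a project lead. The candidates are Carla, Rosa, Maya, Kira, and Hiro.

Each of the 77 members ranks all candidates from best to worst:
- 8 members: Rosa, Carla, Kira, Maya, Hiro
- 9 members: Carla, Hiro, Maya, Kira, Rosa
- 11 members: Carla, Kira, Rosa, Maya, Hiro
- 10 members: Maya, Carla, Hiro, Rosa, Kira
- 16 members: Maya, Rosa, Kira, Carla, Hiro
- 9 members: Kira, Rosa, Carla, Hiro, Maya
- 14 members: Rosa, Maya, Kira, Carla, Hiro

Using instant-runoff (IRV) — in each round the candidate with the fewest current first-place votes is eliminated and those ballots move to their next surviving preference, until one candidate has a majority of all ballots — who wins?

Rosa

Round 1: Carla 20, Rosa 22, Maya 26, Kira 9, Hiro 0. Hiro eliminated.
Round 2: Carla 20, Rosa 22, Maya 26, Kira 9. Kira eliminated.
Round 3: Carla 20, Rosa 31, Maya 26. Carla eliminated.
Round 4: Rosa 42, Maya 35. Rosa has a majority (≥39).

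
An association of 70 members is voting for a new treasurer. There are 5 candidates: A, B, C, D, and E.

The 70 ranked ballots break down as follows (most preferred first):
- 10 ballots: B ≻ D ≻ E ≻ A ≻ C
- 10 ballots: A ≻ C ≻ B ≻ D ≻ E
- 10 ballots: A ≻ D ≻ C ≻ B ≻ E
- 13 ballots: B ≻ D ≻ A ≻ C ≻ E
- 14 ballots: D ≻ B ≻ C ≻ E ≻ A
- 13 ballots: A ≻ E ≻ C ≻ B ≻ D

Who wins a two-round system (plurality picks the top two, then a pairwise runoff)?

Round 1 first-place votes: A 33, B 23, C 0, D 14, E 0. A and B advance.
Runoff: A is ranked above B on 33 ballots, B above A on 37.

B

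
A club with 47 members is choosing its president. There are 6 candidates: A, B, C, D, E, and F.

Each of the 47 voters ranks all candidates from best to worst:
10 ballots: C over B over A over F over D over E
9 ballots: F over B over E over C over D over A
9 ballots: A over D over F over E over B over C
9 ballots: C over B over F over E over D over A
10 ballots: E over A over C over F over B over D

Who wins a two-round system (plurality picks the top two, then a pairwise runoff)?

E

Round 1 first-place votes: A 9, B 0, C 19, D 0, E 10, F 9. C and E advance.
Runoff: C is ranked above E on 19 ballots, E above C on 28.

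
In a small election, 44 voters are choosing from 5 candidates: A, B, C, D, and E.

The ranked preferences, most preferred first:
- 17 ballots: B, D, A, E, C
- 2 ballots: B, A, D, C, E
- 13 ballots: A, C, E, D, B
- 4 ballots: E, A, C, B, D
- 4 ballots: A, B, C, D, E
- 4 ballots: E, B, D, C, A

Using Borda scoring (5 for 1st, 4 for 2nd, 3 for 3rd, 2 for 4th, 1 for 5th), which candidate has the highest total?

A

A: 17×3 + 2×4 + 13×5 + 4×4 + 4×5 + 4×1 = 164
B: 17×5 + 2×5 + 13×1 + 4×2 + 4×4 + 4×4 = 148
C: 17×1 + 2×2 + 13×4 + 4×3 + 4×3 + 4×2 = 105
D: 17×4 + 2×3 + 13×2 + 4×1 + 4×2 + 4×3 = 124
E: 17×2 + 2×1 + 13×3 + 4×5 + 4×1 + 4×5 = 119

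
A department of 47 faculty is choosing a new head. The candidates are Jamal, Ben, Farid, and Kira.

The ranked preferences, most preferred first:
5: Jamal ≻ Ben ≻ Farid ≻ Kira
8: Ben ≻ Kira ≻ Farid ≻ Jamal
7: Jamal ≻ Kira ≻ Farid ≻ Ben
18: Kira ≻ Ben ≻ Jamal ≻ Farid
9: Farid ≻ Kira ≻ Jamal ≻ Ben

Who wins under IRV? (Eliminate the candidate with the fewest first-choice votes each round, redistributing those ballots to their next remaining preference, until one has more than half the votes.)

Round 1: Jamal 12, Ben 8, Farid 9, Kira 18. Ben eliminated.
Round 2: Jamal 12, Farid 9, Kira 26. Kira has a majority (≥24).

Kira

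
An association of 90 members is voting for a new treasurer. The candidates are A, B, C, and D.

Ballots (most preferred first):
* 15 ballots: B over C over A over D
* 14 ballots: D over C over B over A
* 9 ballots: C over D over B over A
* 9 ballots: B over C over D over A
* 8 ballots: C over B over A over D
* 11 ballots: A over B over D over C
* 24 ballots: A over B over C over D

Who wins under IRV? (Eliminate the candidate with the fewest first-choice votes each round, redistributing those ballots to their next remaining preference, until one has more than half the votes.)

Round 1: A 35, B 24, C 17, D 14. D eliminated.
Round 2: A 35, B 24, C 31. B eliminated.
Round 3: A 35, C 55. C has a majority (≥46).

C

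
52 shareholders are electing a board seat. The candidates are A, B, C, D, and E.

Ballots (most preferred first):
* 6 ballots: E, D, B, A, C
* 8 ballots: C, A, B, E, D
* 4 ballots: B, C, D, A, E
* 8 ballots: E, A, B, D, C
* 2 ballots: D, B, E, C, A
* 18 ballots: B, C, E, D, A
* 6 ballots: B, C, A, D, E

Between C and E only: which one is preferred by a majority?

C is ranked above E on 36 ballots; E above C on 16.

C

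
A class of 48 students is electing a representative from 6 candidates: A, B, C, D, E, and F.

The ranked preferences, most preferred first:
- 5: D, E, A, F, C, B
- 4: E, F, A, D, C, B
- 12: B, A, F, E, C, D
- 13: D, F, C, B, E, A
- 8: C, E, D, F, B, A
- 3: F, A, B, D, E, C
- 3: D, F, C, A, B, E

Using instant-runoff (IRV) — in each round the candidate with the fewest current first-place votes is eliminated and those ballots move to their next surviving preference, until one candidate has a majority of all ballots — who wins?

Round 1: A 0, B 12, C 8, D 21, E 4, F 3. A eliminated.
Round 2: B 12, C 8, D 21, E 4, F 3. F eliminated.
Round 3: B 15, C 8, D 21, E 4. E eliminated.
Round 4: B 15, C 8, D 25. D has a majority (≥25).

D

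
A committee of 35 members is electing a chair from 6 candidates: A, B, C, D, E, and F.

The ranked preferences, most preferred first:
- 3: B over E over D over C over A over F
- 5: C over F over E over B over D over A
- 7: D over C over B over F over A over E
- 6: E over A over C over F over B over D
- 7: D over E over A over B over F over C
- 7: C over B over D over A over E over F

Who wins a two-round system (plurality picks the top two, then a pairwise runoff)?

C

Round 1 first-place votes: A 0, B 3, C 12, D 14, E 6, F 0. D and C advance.
Runoff: D is ranked above C on 17 ballots, C above D on 18.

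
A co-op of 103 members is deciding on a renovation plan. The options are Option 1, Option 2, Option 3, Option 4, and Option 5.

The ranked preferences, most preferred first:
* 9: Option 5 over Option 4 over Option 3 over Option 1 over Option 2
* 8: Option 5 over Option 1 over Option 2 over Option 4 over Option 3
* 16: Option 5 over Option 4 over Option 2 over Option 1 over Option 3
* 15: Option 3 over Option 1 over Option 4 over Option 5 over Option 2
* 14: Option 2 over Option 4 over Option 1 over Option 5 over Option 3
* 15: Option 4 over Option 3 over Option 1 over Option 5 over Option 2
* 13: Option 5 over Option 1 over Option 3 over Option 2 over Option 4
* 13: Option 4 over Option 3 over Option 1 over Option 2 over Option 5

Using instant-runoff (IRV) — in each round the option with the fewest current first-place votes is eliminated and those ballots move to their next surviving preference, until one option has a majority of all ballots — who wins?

Option 4

Round 1: Option 1 0, Option 2 14, Option 3 15, Option 4 28, Option 5 46. Option 1 eliminated.
Round 2: Option 2 14, Option 3 15, Option 4 28, Option 5 46. Option 2 eliminated.
Round 3: Option 3 15, Option 4 42, Option 5 46. Option 3 eliminated.
Round 4: Option 4 57, Option 5 46. Option 4 has a majority (≥52).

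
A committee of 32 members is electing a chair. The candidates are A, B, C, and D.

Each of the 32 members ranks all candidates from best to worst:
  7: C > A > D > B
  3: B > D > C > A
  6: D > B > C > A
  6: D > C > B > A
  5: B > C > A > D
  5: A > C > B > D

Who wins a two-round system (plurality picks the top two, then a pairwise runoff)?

Round 1 first-place votes: A 5, B 8, C 7, D 12. D and B advance.
Runoff: D is ranked above B on 19 ballots, B above D on 13.

D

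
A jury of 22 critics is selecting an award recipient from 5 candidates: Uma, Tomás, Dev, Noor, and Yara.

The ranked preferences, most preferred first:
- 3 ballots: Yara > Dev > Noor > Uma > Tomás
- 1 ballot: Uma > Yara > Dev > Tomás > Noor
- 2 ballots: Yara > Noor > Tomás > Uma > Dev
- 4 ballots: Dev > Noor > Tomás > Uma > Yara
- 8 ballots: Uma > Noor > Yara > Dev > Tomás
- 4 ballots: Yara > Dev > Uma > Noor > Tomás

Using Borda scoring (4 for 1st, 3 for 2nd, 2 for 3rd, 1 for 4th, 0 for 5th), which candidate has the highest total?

Uma: 3×1 + 1×4 + 2×1 + 4×1 + 8×4 + 4×2 = 53
Tomás: 3×0 + 1×1 + 2×2 + 4×2 + 8×0 + 4×0 = 13
Dev: 3×3 + 1×2 + 2×0 + 4×4 + 8×1 + 4×3 = 47
Noor: 3×2 + 1×0 + 2×3 + 4×3 + 8×3 + 4×1 = 52
Yara: 3×4 + 1×3 + 2×4 + 4×0 + 8×2 + 4×4 = 55

Yara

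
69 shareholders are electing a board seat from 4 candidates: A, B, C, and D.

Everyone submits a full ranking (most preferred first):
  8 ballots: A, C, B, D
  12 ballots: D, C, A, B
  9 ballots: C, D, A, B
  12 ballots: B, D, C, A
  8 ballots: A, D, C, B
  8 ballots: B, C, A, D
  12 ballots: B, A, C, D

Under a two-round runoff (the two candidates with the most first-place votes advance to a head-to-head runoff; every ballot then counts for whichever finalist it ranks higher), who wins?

A

Round 1 first-place votes: A 16, B 32, C 9, D 12. B and A advance.
Runoff: B is ranked above A on 32 ballots, A above B on 37.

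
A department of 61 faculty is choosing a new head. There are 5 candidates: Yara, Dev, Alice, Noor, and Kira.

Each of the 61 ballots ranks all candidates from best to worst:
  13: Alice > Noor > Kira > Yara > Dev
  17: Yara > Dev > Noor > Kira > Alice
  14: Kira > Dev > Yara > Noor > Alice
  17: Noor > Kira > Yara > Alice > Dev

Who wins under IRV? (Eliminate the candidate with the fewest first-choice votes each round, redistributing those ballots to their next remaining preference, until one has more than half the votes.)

Yara

Round 1: Yara 17, Dev 0, Alice 13, Noor 17, Kira 14. Dev eliminated.
Round 2: Yara 17, Alice 13, Noor 17, Kira 14. Alice eliminated.
Round 3: Yara 17, Noor 30, Kira 14. Kira eliminated.
Round 4: Yara 31, Noor 30. Yara has a majority (≥31).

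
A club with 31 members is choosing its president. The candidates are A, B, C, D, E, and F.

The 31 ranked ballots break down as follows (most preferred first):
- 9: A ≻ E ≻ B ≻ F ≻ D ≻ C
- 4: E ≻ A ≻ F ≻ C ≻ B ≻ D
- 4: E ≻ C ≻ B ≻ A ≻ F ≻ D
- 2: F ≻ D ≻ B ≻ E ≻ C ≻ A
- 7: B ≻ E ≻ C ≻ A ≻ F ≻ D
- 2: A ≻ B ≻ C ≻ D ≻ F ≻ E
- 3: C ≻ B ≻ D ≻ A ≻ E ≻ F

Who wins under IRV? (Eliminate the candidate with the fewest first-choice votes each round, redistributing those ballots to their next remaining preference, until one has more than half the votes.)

Round 1: A 11, B 7, C 3, D 0, E 8, F 2. D eliminated.
Round 2: A 11, B 7, C 3, E 8, F 2. F eliminated.
Round 3: A 11, B 9, C 3, E 8. C eliminated.
Round 4: A 11, B 12, E 8. E eliminated.
Round 5: A 15, B 16. B has a majority (≥16).

B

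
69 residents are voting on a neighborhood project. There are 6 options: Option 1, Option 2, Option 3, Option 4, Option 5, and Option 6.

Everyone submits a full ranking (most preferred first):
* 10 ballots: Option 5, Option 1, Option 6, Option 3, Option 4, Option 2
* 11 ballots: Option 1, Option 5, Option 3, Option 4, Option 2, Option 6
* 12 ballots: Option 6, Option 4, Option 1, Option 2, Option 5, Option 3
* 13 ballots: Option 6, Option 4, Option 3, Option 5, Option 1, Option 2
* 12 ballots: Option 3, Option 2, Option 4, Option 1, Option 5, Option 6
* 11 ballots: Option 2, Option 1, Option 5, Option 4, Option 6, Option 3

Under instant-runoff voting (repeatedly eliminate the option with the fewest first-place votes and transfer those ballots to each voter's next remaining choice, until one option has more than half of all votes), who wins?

Option 1

Round 1: Option 1 11, Option 2 11, Option 3 12, Option 4 0, Option 5 10, Option 6 25. Option 4 eliminated.
Round 2: Option 1 11, Option 2 11, Option 3 12, Option 5 10, Option 6 25. Option 5 eliminated.
Round 3: Option 1 21, Option 2 11, Option 3 12, Option 6 25. Option 2 eliminated.
Round 4: Option 1 32, Option 3 12, Option 6 25. Option 3 eliminated.
Round 5: Option 1 44, Option 6 25. Option 1 has a majority (≥35).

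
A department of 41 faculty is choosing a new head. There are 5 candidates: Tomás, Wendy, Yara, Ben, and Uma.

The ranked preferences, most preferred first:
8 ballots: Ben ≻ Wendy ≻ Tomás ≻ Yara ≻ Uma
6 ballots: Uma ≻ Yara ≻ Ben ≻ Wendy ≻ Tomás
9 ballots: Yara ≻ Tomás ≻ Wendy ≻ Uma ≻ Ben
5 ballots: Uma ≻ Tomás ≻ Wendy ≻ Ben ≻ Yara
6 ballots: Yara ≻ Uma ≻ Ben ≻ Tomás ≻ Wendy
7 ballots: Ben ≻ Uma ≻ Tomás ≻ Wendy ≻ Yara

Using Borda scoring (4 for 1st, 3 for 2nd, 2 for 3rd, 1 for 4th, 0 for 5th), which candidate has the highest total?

Tomás: 8×2 + 6×0 + 9×3 + 5×3 + 6×1 + 7×2 = 78
Wendy: 8×3 + 6×1 + 9×2 + 5×2 + 6×0 + 7×1 = 65
Yara: 8×1 + 6×3 + 9×4 + 5×0 + 6×4 + 7×0 = 86
Ben: 8×4 + 6×2 + 9×0 + 5×1 + 6×2 + 7×4 = 89
Uma: 8×0 + 6×4 + 9×1 + 5×4 + 6×3 + 7×3 = 92

Uma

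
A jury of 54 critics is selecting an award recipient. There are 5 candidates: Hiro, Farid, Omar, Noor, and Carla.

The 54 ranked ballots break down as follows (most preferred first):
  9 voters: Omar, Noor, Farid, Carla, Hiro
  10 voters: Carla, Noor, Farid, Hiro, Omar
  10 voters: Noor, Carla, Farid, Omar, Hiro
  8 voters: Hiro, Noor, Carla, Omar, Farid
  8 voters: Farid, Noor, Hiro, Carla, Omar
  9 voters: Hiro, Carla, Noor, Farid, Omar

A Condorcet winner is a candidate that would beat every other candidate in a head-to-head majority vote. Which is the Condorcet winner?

Noor vs Hiro: 37–17
Noor vs Farid: 46–8
Noor vs Omar: 45–9
Noor vs Carla: 35–19
Noor beats every other candidate.

Noor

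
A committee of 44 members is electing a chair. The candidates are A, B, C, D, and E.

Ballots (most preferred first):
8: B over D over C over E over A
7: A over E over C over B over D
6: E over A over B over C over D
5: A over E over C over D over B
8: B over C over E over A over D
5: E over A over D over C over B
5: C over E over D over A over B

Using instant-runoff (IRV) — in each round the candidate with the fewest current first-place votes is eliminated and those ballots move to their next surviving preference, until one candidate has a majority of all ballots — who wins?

Round 1: A 12, B 16, C 5, D 0, E 11. D eliminated.
Round 2: A 12, B 16, C 5, E 11. C eliminated.
Round 3: A 12, B 16, E 16. A eliminated.
Round 4: B 16, E 28. E has a majority (≥23).

E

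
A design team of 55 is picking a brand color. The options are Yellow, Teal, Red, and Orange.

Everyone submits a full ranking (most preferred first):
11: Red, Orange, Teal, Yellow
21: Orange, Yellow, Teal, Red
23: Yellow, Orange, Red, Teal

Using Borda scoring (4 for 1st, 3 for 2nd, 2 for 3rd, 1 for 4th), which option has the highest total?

Orange

Yellow: 11×1 + 21×3 + 23×4 = 166
Teal: 11×2 + 21×2 + 23×1 = 87
Red: 11×4 + 21×1 + 23×2 = 111
Orange: 11×3 + 21×4 + 23×3 = 186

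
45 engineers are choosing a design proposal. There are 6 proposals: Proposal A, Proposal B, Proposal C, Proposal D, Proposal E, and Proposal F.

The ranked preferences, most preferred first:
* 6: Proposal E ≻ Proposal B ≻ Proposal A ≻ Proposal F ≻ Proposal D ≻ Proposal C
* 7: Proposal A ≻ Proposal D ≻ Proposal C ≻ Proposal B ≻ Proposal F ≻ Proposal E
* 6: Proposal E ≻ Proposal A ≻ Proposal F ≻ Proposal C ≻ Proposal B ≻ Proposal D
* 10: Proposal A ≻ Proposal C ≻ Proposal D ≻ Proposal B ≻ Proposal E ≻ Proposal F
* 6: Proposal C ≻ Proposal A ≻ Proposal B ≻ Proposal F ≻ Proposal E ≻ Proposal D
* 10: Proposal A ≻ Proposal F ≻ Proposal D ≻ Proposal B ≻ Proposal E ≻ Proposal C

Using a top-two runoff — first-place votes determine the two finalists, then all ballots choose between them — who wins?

Proposal A

Round 1 first-place votes: Proposal A 27, Proposal B 0, Proposal C 6, Proposal D 0, Proposal E 12, Proposal F 0. Proposal A and Proposal E advance.
Runoff: Proposal A is ranked above Proposal E on 33 ballots, Proposal E above Proposal A on 12.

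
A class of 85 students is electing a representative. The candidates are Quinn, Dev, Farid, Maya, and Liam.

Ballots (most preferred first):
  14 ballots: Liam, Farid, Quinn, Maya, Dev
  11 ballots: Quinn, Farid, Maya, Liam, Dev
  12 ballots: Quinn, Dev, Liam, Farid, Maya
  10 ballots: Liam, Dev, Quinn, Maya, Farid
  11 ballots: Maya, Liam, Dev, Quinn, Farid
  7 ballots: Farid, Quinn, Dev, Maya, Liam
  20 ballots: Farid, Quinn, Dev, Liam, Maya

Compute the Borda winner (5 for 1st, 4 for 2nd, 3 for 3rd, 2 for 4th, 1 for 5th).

Quinn: 14×3 + 11×5 + 12×5 + 10×3 + 11×2 + 7×4 + 20×4 = 317
Dev: 14×1 + 11×1 + 12×4 + 10×4 + 11×3 + 7×3 + 20×3 = 227
Farid: 14×4 + 11×4 + 12×2 + 10×1 + 11×1 + 7×5 + 20×5 = 280
Maya: 14×2 + 11×3 + 12×1 + 10×2 + 11×5 + 7×2 + 20×1 = 182
Liam: 14×5 + 11×2 + 12×3 + 10×5 + 11×4 + 7×1 + 20×2 = 269

Quinn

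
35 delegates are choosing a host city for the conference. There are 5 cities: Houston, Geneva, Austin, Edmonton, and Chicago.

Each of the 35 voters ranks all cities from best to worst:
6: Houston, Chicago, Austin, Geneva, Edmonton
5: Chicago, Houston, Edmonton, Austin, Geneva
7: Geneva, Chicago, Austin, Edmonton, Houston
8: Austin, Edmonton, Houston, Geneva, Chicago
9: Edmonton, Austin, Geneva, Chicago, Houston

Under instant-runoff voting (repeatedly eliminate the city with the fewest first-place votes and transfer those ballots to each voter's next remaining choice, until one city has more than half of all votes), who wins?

Round 1: Houston 6, Geneva 7, Austin 8, Edmonton 9, Chicago 5. Chicago eliminated.
Round 2: Houston 11, Geneva 7, Austin 8, Edmonton 9. Geneva eliminated.
Round 3: Houston 11, Austin 15, Edmonton 9. Edmonton eliminated.
Round 4: Houston 11, Austin 24. Austin has a majority (≥18).

Austin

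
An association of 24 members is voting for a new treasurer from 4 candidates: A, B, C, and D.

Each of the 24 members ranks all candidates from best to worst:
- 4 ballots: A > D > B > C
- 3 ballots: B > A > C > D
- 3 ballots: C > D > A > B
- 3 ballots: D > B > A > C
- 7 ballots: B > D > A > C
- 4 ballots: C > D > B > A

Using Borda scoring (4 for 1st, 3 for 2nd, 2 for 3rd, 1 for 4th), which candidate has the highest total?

D

A: 4×4 + 3×3 + 3×2 + 3×2 + 7×2 + 4×1 = 55
B: 4×2 + 3×4 + 3×1 + 3×3 + 7×4 + 4×2 = 68
C: 4×1 + 3×2 + 3×4 + 3×1 + 7×1 + 4×4 = 48
D: 4×3 + 3×1 + 3×3 + 3×4 + 7×3 + 4×3 = 69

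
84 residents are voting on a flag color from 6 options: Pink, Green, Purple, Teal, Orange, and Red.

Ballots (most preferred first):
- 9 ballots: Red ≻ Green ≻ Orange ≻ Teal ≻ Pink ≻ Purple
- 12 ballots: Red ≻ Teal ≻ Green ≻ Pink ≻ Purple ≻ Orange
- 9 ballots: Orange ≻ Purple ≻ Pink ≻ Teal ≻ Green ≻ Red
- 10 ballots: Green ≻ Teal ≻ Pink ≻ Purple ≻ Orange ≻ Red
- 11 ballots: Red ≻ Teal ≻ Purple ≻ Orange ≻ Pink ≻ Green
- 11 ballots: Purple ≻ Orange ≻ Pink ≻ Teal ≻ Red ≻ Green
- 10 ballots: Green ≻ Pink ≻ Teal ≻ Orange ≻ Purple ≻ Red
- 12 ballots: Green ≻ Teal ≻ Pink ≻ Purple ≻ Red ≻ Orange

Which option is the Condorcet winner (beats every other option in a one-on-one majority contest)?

Teal vs Pink: 54–30
Teal vs Green: 43–41
Teal vs Purple: 64–20
Teal vs Orange: 55–29
Teal vs Red: 52–32
Teal beats every other option.

Teal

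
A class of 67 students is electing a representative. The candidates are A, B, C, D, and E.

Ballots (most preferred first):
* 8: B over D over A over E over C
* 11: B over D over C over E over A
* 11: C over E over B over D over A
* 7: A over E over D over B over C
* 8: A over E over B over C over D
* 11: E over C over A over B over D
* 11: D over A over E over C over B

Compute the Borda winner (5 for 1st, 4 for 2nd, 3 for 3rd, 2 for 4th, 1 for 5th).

E

A: 8×3 + 11×1 + 11×1 + 7×5 + 8×5 + 11×3 + 11×4 = 198
B: 8×5 + 11×5 + 11×3 + 7×2 + 8×3 + 11×2 + 11×1 = 199
C: 8×1 + 11×3 + 11×5 + 7×1 + 8×2 + 11×4 + 11×2 = 185
D: 8×4 + 11×4 + 11×2 + 7×3 + 8×1 + 11×1 + 11×5 = 193
E: 8×2 + 11×2 + 11×4 + 7×4 + 8×4 + 11×5 + 11×3 = 230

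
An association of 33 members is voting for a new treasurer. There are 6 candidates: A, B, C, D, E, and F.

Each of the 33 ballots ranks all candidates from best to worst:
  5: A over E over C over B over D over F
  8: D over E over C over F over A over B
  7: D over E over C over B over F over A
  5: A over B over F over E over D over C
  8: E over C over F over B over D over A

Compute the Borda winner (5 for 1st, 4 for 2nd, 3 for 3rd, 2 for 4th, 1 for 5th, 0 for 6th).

E

A: 5×5 + 8×1 + 7×0 + 5×5 + 8×0 = 58
B: 5×2 + 8×0 + 7×2 + 5×4 + 8×2 = 60
C: 5×3 + 8×3 + 7×3 + 5×0 + 8×4 = 92
D: 5×1 + 8×5 + 7×5 + 5×1 + 8×1 = 93
E: 5×4 + 8×4 + 7×4 + 5×2 + 8×5 = 130
F: 5×0 + 8×2 + 7×1 + 5×3 + 8×3 = 62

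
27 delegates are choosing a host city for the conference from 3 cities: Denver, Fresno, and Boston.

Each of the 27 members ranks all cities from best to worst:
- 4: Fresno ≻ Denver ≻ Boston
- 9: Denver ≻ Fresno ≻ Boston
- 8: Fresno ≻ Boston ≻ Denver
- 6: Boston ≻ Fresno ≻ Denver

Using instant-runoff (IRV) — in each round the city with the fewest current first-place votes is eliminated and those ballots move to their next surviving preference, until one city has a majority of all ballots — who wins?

Round 1: Denver 9, Fresno 12, Boston 6. Boston eliminated.
Round 2: Denver 9, Fresno 18. Fresno has a majority (≥14).

Fresno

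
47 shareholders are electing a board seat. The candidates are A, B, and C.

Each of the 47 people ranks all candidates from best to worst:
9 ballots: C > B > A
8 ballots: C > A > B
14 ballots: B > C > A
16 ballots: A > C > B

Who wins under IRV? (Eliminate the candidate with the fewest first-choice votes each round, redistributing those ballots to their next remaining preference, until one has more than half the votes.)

Round 1: A 16, B 14, C 17. B eliminated.
Round 2: A 16, C 31. C has a majority (≥24).

C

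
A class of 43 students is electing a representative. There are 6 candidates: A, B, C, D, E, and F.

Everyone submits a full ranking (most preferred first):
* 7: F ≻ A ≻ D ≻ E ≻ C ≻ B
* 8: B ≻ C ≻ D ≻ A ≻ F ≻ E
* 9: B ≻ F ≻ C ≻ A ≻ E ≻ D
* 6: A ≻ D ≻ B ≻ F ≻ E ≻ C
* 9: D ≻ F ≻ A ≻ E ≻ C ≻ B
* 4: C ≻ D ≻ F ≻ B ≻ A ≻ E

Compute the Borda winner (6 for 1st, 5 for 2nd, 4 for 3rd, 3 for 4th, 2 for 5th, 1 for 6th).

A: 7×5 + 8×3 + 9×3 + 6×6 + 9×4 + 4×2 = 166
B: 7×1 + 8×6 + 9×6 + 6×4 + 9×1 + 4×3 = 154
C: 7×2 + 8×5 + 9×4 + 6×1 + 9×2 + 4×6 = 138
D: 7×4 + 8×4 + 9×1 + 6×5 + 9×6 + 4×5 = 173
E: 7×3 + 8×1 + 9×2 + 6×2 + 9×3 + 4×1 = 90
F: 7×6 + 8×2 + 9×5 + 6×3 + 9×5 + 4×4 = 182

F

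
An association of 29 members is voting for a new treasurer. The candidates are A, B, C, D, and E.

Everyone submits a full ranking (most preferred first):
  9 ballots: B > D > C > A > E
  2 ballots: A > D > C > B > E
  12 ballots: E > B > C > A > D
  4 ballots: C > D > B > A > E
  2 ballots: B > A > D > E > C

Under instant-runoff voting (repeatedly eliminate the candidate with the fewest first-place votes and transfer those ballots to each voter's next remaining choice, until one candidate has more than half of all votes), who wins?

Round 1: A 2, B 11, C 4, D 0, E 12. D eliminated.
Round 2: A 2, B 11, C 4, E 12. A eliminated.
Round 3: B 11, C 6, E 12. C eliminated.
Round 4: B 17, E 12. B has a majority (≥15).

B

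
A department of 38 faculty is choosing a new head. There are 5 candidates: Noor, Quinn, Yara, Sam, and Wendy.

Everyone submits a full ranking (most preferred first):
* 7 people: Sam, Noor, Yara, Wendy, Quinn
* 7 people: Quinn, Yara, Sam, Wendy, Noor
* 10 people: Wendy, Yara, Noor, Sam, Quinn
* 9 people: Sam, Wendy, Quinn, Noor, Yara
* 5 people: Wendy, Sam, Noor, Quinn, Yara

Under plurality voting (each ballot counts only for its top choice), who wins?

First-place votes: Noor 0, Quinn 7, Yara 0, Sam 16, Wendy 15.

Sam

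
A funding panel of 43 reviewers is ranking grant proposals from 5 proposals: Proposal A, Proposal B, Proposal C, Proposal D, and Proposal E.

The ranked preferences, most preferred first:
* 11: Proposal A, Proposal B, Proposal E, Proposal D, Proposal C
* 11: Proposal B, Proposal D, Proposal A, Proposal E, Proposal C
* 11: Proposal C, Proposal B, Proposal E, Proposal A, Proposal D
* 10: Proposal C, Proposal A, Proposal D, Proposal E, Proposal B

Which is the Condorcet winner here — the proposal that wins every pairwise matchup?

Proposal B

Proposal B vs Proposal A: 22–21
Proposal B vs Proposal C: 22–21
Proposal B vs Proposal D: 33–10
Proposal B vs Proposal E: 33–10
Proposal B beats every other proposal.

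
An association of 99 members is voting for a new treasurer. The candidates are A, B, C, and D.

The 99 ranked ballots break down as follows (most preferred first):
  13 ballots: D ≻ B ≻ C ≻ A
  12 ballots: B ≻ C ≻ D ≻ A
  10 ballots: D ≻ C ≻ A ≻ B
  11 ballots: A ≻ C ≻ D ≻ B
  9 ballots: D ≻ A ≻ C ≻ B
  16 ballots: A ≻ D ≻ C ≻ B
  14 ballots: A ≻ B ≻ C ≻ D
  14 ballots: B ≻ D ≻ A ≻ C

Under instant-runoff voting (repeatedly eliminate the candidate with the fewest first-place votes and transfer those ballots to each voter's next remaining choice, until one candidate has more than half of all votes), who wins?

D

Round 1: A 41, B 26, C 0, D 32. C eliminated.
Round 2: A 41, B 26, D 32. B eliminated.
Round 3: A 41, D 58. D has a majority (≥50).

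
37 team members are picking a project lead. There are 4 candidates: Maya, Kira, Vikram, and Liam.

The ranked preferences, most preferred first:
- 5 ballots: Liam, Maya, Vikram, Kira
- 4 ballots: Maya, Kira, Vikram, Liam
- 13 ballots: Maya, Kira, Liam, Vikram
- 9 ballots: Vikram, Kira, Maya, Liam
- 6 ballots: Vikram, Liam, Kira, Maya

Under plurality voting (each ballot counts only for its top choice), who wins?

Maya

First-place votes: Maya 17, Kira 0, Vikram 15, Liam 5.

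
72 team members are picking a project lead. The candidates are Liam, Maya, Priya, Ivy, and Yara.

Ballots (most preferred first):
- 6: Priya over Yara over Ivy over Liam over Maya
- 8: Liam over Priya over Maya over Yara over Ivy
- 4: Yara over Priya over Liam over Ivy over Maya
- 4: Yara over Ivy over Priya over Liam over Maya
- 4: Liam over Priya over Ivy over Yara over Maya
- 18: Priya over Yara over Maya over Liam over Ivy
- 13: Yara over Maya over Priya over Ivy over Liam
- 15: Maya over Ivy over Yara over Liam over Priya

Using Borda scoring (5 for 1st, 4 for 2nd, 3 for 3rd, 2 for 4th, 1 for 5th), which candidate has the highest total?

Liam: 6×2 + 8×5 + 4×3 + 4×2 + 4×5 + 18×2 + 13×1 + 15×2 = 171
Maya: 6×1 + 8×3 + 4×1 + 4×1 + 4×1 + 18×3 + 13×4 + 15×5 = 223
Priya: 6×5 + 8×4 + 4×4 + 4×3 + 4×4 + 18×5 + 13×3 + 15×1 = 250
Ivy: 6×3 + 8×1 + 4×2 + 4×4 + 4×3 + 18×1 + 13×2 + 15×4 = 166
Yara: 6×4 + 8×2 + 4×5 + 4×5 + 4×2 + 18×4 + 13×5 + 15×3 = 270

Yara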